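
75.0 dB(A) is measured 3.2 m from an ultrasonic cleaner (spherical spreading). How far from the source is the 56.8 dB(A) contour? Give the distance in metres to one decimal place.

26.0 m

For a point source L₁ − L₂ = 20·log₁₀(r₂/r₁), so r₂ = r₁·10^((L₁−L₂)/20).
r₂ = 3.2·10^((75.0−56.8)/20) = 3.2·10^(18.2/20) = 26.01 m.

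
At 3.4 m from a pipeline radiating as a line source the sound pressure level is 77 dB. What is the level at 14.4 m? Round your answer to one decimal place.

Cylindrical spreading from a line source gives a 10·log₁₀(r₂/r₁) drop.
L₂ = 77 − 10·log₁₀(14.4/3.4) = 77 − 6.269 = 70.73 dB.

70.7 dB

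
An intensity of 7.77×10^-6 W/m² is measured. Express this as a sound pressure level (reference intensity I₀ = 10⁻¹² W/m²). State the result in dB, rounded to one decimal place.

68.9 dB

L = 10·log₁₀(I/I₀) = 10·log₁₀(7.77×10^-6/10⁻¹²) = 10·log₁₀(7.77×10^6).
L = 10·(0.8904 + 6) = 68.90 dB.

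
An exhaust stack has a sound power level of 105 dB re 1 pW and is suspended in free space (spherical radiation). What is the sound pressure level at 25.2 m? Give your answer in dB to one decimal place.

66.0 dB

The power spreads over a sphere of area 4π·r², so L_p = L_w − 10·log₁₀(4π·r²).
4π·r² = 7980 m², 10·log₁₀ of that is 39.020 dB.
L_p = 105 − 39.020 = 65.98 dB.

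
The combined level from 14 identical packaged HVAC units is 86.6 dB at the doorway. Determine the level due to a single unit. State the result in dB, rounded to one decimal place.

75.1 dB

For N identical incoherent sources L_total = L₁ + 10·log₁₀ N, so L₁ = 86.6 − 10·log₁₀(14) = 86.6 − 11.461.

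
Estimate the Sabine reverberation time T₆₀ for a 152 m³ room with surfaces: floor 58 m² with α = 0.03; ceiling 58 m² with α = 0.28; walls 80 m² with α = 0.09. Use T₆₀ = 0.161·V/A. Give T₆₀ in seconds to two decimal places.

0.97 s

A = Σ Sᵢαᵢ = 58·0.03 + 58·0.28 + 80·0.09 = 25.18 m².
T₆₀ = 0.161 × 152 / 25.18 = 0.972 s.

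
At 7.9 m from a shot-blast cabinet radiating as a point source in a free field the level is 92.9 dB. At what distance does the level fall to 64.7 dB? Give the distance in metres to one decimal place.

203.1 m

The 28.2 dB drop corresponds to a distance ratio of 10^(28.2/20) for a point source.
r₂ = 7.9·10^((92.9−64.7)/20) = 7.9·10^(28.2/20) = 203.06 m.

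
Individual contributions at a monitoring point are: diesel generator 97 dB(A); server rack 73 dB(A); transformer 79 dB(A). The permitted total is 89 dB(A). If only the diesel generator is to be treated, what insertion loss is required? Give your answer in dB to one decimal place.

8.6 dB

Everything except the diesel generator sums to 10^(73/10) + 10^(79/10) = 9.939e+07 in linear terms, 79.97 dB(A).
The limit corresponds to 10^(89/10) = 7.943e+08; subtracting the fixed part leaves 6.949e+08 for the diesel generator, i.e. 88.42 dB(A).
Required insertion loss = 97 − 88.42 = 8.58 dB.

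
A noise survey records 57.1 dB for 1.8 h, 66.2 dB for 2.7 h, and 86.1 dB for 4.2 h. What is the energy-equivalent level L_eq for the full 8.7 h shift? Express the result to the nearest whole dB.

L_eq = 10·log₁₀[(1/T)·Σ tᵢ·10^(Lᵢ/10)] with T = 8.7 h.
Σ tᵢ·10^(Lᵢ/10) = 1.8·10^(57.1/10) + 2.7·10^(66.2/10) + 4.2·10^(86.1/10) = 1.723e+09.
L_eq = 10·log₁₀(1.723e+09/8.7) = 82.97 dB.

83 dB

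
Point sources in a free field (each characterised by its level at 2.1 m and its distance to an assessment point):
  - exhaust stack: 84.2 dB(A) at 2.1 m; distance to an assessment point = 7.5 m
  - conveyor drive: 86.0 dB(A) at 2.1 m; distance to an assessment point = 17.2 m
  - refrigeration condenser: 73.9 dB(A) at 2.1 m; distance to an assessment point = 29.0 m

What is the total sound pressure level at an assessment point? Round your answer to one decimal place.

First find each source's level at the receiver (point-source: −20·log₁₀(r/r_ref)), then combine on an intensity basis.
exhaust stack: 84.2 − 20·log₁₀(7.5/2.1) = 84.2 − 11.06 = 73.14 dB(A).
conveyor drive: 86.0 − 20·log₁₀(17.2/2.1) = 86.0 − 18.27 = 67.73 dB(A).
refrigeration condenser: 73.9 − 20·log₁₀(29.0/2.1) = 73.9 − 22.80 = 51.10 dB(A).
Σ 10^(L/10) = 2.668e+07 → L_total = 10·log₁₀(2.668e+07) = 74.26 dB(A).

74.3 dB(A)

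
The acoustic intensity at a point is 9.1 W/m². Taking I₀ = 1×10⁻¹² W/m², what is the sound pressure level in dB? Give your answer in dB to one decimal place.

129.6 dB

L = 10·log₁₀(I/I₀) = 10·log₁₀(9.1/10⁻¹²) = 10·log₁₀(9.1×10^12).
L = 10·(0.9590 + 12) = 129.59 dB.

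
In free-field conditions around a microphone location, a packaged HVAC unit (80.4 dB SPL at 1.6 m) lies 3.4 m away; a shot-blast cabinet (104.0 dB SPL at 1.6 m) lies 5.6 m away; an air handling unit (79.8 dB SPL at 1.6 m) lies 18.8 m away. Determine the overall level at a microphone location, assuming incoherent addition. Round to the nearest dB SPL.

Apply inverse-square spreading to bring every level to the receiver, then sum 10^(L/10).
packaged HVAC unit: 80.4 − 20·log₁₀(3.4/1.6) = 80.4 − 6.55 = 73.85 dB SPL.
shot-blast cabinet: 104.0 − 20·log₁₀(5.6/1.6) = 104.0 − 10.88 = 93.12 dB SPL.
air handling unit: 79.8 − 20·log₁₀(18.8/1.6) = 79.8 − 21.40 = 58.40 dB SPL.
Σ 10^(L/10) = 2.075e+09 → L_total = 10·log₁₀(2.075e+09) = 93.17 dB SPL.

93 dB SPL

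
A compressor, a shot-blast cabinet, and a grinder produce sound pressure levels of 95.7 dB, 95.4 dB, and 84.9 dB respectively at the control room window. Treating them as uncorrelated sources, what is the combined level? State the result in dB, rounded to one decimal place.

98.7 dB

For uncorrelated sources the intensities add, so convert each level to linear form, sum, and take 10·log₁₀ of the total.
Σ 10^(L/10) = 10^(95.7/10) + 10^(95.4/10) + 10^(84.9/10) = 7.492e+09.
L_total = 10·log₁₀(7.492e+09) = 98.75 dB.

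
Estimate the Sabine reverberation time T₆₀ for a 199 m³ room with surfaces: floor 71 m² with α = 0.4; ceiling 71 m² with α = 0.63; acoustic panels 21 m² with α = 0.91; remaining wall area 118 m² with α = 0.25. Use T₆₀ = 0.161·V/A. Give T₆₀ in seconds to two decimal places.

0.26 s

Total absorption A = 71·0.4 + 71·0.63 + 21·0.91 + 118·0.25 = 121.74 m² sabins.
T₆₀ = 0.161·V/A = 0.161·199/121.74 = 0.263 s.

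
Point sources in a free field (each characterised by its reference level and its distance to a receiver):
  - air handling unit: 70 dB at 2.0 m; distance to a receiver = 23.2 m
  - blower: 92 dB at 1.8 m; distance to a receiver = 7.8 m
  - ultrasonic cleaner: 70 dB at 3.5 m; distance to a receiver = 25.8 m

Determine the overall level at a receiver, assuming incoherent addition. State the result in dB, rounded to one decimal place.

Propagate each source to the receiver with L = L_ref − 20·log₁₀(r/r_ref), then add intensities.
air handling unit: 70 − 20·log₁₀(23.2/2.0) = 70 − 21.29 = 48.71 dB.
blower: 92 − 20·log₁₀(7.8/1.8) = 92 − 12.74 = 79.26 dB.
ultrasonic cleaner: 70 − 20·log₁₀(25.8/3.5) = 70 − 17.35 = 52.65 dB.
Σ 10^(L/10) = 8.466e+07 → L_total = 10·log₁₀(8.466e+07) = 79.28 dB.

79.3 dB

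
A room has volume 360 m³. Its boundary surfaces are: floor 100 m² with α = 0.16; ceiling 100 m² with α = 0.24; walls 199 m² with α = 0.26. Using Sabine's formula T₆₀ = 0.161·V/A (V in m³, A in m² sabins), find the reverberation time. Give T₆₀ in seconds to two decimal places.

Total absorption A = 100·0.16 + 100·0.24 + 199·0.26 = 91.74 m² sabins.
T₆₀ = 0.161·V/A = 0.161·360/91.74 = 0.632 s.

0.63 s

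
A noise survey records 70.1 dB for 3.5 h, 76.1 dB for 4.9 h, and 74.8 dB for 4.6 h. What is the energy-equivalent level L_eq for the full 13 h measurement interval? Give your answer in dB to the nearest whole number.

L_eq = 10·log₁₀[(1/T)·Σ tᵢ·10^(Lᵢ/10)] with T = 13 h.
Σ tᵢ·10^(Lᵢ/10) = 3.5·10^(70.1/10) + 4.9·10^(76.1/10) + 4.6·10^(74.8/10) = 3.743e+08.
L_eq = 10·log₁₀(3.743e+08/13) = 74.59 dB.

75 dB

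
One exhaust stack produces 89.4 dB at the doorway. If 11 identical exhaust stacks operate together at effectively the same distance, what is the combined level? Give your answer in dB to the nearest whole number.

N identical incoherent sources raise the level by 10·log₁₀ N.
L_total = 89.4 + 10·log₁₀(11) = 89.4 + 10.414 = 99.81 dB.

100 dB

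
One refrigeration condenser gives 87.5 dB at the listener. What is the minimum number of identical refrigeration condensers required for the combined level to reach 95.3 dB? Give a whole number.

7

Need L₁ + 10·log₁₀ N ≥ 95.3, i.e. log₁₀ N ≥ 0.78.
N ≥ 10^(7.8/10) = 6.026, so N = 7.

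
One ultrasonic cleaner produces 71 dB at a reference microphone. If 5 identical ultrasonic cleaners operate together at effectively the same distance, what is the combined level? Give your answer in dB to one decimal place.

78.0 dB

With 5 equal, uncorrelated contributions the intensity is 5× that of one unit, giving a rise of 10·log₁₀ 5.
L_total = 71 + 10·log₁₀(5) = 71 + 6.990 = 77.99 dB.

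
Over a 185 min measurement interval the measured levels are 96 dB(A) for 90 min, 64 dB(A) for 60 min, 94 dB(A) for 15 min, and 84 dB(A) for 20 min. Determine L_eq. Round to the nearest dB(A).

Weight each interval's intensity by its duration and average over T = 185 min:
Σ tᵢ·10^(Lᵢ/10) = 90·10^(96/10) + 60·10^(64/10) + 15·10^(94/10) + 20·10^(84/10) = 4.011e+11.
L_eq = 10·log₁₀(4.011e+11/185) = 93.36 dB(A).

93 dB(A)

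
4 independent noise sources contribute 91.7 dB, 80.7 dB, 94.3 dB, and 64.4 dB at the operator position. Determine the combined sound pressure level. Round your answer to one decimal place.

Incoherent sources combine by intensity addition: L_total = 10·log₁₀(Σ 10^(L_i/10)).
Σ 10^(L/10) = 10^(91.7/10) + 10^(80.7/10) + 10^(94.3/10) + 10^(64.4/10) = 4.291e+09.
L_total = 10·log₁₀(4.291e+09) = 96.33 dB.

96.3 dB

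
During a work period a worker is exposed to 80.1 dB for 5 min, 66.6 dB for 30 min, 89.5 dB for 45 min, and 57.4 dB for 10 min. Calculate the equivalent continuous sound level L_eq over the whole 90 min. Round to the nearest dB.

87 dB

The energy average is taken in the linear domain: L_eq = 10·log₁₀[(Σ tᵢ·10^(Lᵢ/10))/T], T = 90 min.
Σ tᵢ·10^(Lᵢ/10) = 5·10^(80.1/10) + 30·10^(66.6/10) + 45·10^(89.5/10) + 10·10^(57.4/10) = 4.076e+10.
L_eq = 10·log₁₀(4.076e+10/90) = 86.56 dB.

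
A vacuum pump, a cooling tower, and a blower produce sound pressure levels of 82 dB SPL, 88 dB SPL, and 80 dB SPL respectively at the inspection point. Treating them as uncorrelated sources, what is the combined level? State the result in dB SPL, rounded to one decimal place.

89.5 dB SPL

Incoherent sources combine by intensity addition: L_total = 10·log₁₀(Σ 10^(L_i/10)).
Σ 10^(L/10) = 10^(82/10) + 10^(88/10) + 10^(80/10) = 8.894e+08.
L_total = 10·log₁₀(8.894e+08) = 89.49 dB SPL.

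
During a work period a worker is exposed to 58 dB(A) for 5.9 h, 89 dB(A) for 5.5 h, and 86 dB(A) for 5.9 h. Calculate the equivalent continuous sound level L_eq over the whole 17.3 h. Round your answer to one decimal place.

85.9 dB(A)

The energy average is taken in the linear domain: L_eq = 10·log₁₀[(Σ tᵢ·10^(Lᵢ/10))/T], T = 17.3 h.
Σ tᵢ·10^(Lᵢ/10) = 5.9·10^(58/10) + 5.5·10^(89/10) + 5.9·10^(86/10) = 6.721e+09.
L_eq = 10·log₁₀(6.721e+09/17.3) = 85.89 dB(A).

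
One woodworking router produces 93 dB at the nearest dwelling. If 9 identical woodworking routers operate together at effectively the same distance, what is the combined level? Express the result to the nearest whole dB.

103 dB

With 9 equal, uncorrelated contributions the intensity is 9× that of one unit, giving a rise of 10·log₁₀ 9.
L_total = 93 + 10·log₁₀(9) = 93 + 9.542 = 102.54 dB.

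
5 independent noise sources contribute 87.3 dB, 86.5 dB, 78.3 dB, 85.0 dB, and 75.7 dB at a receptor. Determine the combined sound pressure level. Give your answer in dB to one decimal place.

Incoherent sources combine by intensity addition: L_total = 10·log₁₀(Σ 10^(L_i/10)).
Σ 10^(L/10) = 10^(87.3/10) + 10^(86.5/10) + 10^(78.3/10) + 10^(85.0/10) + 10^(75.7/10) = 1.405e+09.
L_total = 10·log₁₀(1.405e+09) = 91.48 dB.

91.5 dB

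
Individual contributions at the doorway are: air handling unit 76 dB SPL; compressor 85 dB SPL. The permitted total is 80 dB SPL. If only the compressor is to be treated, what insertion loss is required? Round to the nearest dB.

Everything except the compressor sums to 10^(76/10) = 3.981e+07 in linear terms, 76.00 dB SPL.
To meet 80 dB SPL overall, the treated compressor may contribute at most 10^(80/10) − 3.981e+07 = 6.019e+07, i.e. 77.80 dB SPL.
Required insertion loss = 85 − 77.80 = 7.20 dB.

7 dB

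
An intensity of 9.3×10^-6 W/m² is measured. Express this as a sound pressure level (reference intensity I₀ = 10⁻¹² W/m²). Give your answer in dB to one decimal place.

I/I₀ = 9.3×10^-6/10⁻¹² = 9.3×10^6, and L = 10·log₁₀(I/I₀).
L = 10·(0.9685 + 6) = 69.68 dB.

69.7 dB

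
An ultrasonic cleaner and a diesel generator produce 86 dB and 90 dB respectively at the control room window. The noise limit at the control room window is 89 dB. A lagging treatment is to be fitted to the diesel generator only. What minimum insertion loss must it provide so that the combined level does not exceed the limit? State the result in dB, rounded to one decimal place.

Everything except the diesel generator sums to 10^(86/10) = 3.981e+08 in linear terms, 86.00 dB.
To meet 89 dB overall, the treated diesel generator may contribute at most 10^(89/10) − 3.981e+08 = 3.962e+08, i.e. 85.98 dB.
Required insertion loss = 90 − 85.98 = 4.02 dB.

4.0 dB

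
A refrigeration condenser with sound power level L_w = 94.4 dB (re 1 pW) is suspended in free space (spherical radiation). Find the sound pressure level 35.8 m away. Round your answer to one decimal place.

52.3 dB

Free-field spherical radiation: L_p = L_w − 10·log₁₀(4π·r²), r = 35.8 m.
4π·r² = 1.611e+04 m², 10·log₁₀ of that is 42.070 dB.
L_p = 94.4 − 42.070 = 52.33 dB.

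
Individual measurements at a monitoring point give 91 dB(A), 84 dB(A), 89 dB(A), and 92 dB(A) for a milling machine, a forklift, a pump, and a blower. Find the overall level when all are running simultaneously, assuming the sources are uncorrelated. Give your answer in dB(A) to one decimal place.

95.9 dB(A)

Incoherent sources combine by intensity addition: L_total = 10·log₁₀(Σ 10^(L_i/10)).
Σ 10^(L/10) = 10^(91/10) + 10^(84/10) + 10^(89/10) + 10^(92/10) = 3.889e+09.
L_total = 10·log₁₀(3.889e+09) = 95.90 dB(A).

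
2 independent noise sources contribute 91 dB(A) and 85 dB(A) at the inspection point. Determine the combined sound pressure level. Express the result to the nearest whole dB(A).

For uncorrelated sources the intensities add, so convert each level to linear form, sum, and take 10·log₁₀ of the total.
Σ 10^(L/10) = 10^(91/10) + 10^(85/10) = 1.575e+09.
L_total = 10·log₁₀(1.575e+09) = 91.97 dB(A).

92 dB(A)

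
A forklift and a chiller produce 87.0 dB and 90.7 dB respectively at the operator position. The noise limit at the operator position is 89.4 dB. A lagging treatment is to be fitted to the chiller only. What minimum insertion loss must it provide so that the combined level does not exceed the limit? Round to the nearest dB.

5 dB

The untreated sources together contribute 10^(87.0/10) = 5.012e+08, i.e. 87.00 dB.
To meet 89.4 dB overall, the treated chiller may contribute at most 10^(89.4/10) − 5.012e+08 = 3.698e+08, i.e. 85.68 dB.
Required insertion loss = 90.7 − 85.68 = 5.02 dB.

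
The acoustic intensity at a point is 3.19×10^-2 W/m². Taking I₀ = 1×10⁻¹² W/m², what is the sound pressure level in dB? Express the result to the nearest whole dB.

L = 10·log₁₀(I/I₀) = 10·log₁₀(3.19×10^-2/10⁻¹²) = 10·log₁₀(3.19×10^10).
L = 10·(0.5038 + 10) = 105.04 dB.

105 dB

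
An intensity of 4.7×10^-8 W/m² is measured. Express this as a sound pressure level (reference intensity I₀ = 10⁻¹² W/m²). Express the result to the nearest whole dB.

47 dB

Dividing by I₀ shifts the exponent by 12: I/I₀ = 4.7×10^4.
L = 10·(0.6721 + 4) = 46.72 dB.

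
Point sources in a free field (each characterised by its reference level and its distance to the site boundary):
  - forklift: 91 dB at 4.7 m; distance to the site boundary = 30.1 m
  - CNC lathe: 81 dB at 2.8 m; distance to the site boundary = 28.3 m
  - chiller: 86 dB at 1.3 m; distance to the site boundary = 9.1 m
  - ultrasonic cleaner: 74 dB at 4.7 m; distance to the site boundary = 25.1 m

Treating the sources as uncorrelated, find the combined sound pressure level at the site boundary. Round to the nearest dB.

Apply inverse-square spreading to bring every level to the receiver, then sum 10^(L/10).
forklift: 91 − 20·log₁₀(30.1/4.7) = 91 − 16.13 = 74.87 dB.
CNC lathe: 81 − 20·log₁₀(28.3/2.8) = 81 − 20.09 = 60.91 dB.
chiller: 86 − 20·log₁₀(9.1/1.3) = 86 − 16.90 = 69.10 dB.
ultrasonic cleaner: 74 − 20·log₁₀(25.1/4.7) = 74 − 14.55 = 59.45 dB.
Σ 10^(L/10) = 4.093e+07 → L_total = 10·log₁₀(4.093e+07) = 76.12 dB.

76 dB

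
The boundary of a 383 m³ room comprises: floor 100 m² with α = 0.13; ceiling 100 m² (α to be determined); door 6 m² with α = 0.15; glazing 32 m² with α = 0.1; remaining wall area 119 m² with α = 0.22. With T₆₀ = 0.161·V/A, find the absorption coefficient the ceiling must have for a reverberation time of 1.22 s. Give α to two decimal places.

0.07

Required total absorption A = 0.161·383/1.22 = 50.54 m².
Absorption from the other surfaces = 100·0.13 + 6·0.15 + 32·0.1 + 119·0.22 = 43.28 m², so the ceiling must supply 7.26 m² over 100 m².
α = 7.26/100 = 0.073.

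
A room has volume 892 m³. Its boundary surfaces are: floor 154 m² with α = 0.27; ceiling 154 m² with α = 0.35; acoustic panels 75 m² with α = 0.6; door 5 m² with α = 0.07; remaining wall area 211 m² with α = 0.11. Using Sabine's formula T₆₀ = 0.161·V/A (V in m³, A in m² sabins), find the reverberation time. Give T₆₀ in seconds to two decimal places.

0.88 s

Summing Sᵢαᵢ: 154·0.27 + 154·0.35 + 75·0.6 + 5·0.07 + 211·0.11 = 164.04 m².
T₆₀ = 0.161·V/A = 0.161·892/164.04 = 0.875 s.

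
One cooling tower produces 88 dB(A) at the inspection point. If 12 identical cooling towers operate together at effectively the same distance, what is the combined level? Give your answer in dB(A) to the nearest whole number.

99 dB(A)

L_total = L₁ + 10·log₁₀ N for N identical incoherent sources.
L_total = 88 + 10·log₁₀(12) = 88 + 10.792 = 98.79 dB(A).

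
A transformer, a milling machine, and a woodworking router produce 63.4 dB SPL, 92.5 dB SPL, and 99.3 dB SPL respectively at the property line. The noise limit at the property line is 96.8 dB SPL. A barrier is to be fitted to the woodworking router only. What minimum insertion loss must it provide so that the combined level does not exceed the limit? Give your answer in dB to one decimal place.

4.5 dB

The untreated sources together contribute 10^(63.4/10) + 10^(92.5/10) = 1.780e+09, i.e. 92.51 dB SPL.
The limit corresponds to 10^(96.8/10) = 4.786e+09; subtracting the fixed part leaves 3.006e+09 for the woodworking router, i.e. 94.78 dB SPL.
Required insertion loss = 99.3 − 94.78 = 4.52 dB.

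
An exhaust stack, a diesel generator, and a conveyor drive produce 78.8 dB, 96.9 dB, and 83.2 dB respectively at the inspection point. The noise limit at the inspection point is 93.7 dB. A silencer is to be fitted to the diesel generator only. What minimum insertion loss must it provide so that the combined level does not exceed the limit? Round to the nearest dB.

4 dB

Everything except the diesel generator sums to 10^(78.8/10) + 10^(83.2/10) = 2.848e+08 in linear terms, 84.55 dB.
The limit corresponds to 10^(93.7/10) = 2.344e+09; subtracting the fixed part leaves 2.059e+09 for the diesel generator, i.e. 93.14 dB.
So the diesel generator must be reduced from 96.9 to 93.14 dB: IL = 3.76 dB.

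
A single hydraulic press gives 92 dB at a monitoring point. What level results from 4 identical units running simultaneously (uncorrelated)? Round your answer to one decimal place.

98.0 dB

L_total = L₁ + 10·log₁₀ N for N identical incoherent sources.
L_total = 92 + 10·log₁₀(4) = 92 + 6.021 = 98.02 dB.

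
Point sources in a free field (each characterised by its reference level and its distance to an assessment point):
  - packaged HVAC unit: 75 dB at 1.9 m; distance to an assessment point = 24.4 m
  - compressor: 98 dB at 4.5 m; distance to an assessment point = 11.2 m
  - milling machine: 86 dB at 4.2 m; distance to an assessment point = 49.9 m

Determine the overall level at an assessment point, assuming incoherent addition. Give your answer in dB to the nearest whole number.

90 dB

First find each source's level at the receiver (point-source: −20·log₁₀(r/r_ref)), then combine on an intensity basis.
packaged HVAC unit: 75 − 20·log₁₀(24.4/1.9) = 75 − 22.17 = 52.83 dB.
compressor: 98 − 20·log₁₀(11.2/4.5) = 98 − 7.92 = 90.08 dB.
milling machine: 86 − 20·log₁₀(49.9/4.2) = 86 − 21.50 = 64.50 dB.
Σ 10^(L/10) = 1.022e+09 → L_total = 10·log₁₀(1.022e+09) = 90.09 dB.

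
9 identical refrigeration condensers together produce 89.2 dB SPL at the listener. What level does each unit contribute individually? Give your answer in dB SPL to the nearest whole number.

80 dB SPL

For N identical incoherent sources L_total = L₁ + 10·log₁₀ N, so L₁ = 89.2 − 10·log₁₀(9) = 89.2 − 9.542.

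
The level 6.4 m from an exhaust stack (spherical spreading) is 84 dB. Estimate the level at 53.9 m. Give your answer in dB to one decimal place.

Point-source attenuation: ΔL = 20·log₁₀(r₂/r₁) = 20·log₁₀(53.9/6.4) = 18.508 dB.
L₂ = 84 − 20·log₁₀(53.9/6.4) = 84 − 18.508 = 65.49 dB.

65.5 dB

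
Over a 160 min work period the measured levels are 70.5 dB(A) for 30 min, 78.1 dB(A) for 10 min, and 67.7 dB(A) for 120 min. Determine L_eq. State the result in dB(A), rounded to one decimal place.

Weight each interval's intensity by its duration and average over T = 160 min:
Σ tᵢ·10^(Lᵢ/10) = 30·10^(70.5/10) + 10·10^(78.1/10) + 120·10^(67.7/10) = 1.689e+09.
L_eq = 10·log₁₀(1.689e+09/160) = 70.23 dB(A).

70.2 dB(A)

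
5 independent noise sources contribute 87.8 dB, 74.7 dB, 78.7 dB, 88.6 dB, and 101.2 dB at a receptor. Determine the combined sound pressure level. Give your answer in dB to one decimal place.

101.6 dB

Incoherent sources combine by intensity addition: L_total = 10·log₁₀(Σ 10^(L_i/10)).
Σ 10^(L/10) = 10^(87.8/10) + 10^(74.7/10) + 10^(78.7/10) + 10^(88.6/10) + 10^(101.2/10) = 1.461e+10.
L_total = 10·log₁₀(1.461e+10) = 101.65 dB.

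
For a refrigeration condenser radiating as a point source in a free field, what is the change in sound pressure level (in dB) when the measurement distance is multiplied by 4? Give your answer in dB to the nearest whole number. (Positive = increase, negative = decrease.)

With spherical spreading the level changes by −20·log₁₀(r₂/r₁).
ΔL = −20·log₁₀(4) = -12.04 dB.

-12 dB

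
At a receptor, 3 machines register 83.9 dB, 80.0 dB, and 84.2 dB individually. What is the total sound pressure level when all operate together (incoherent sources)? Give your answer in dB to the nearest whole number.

Incoherent sources combine by intensity addition: L_total = 10·log₁₀(Σ 10^(L_i/10)).
Σ 10^(L/10) = 10^(83.9/10) + 10^(80.0/10) + 10^(84.2/10) = 6.085e+08.
L_total = 10·log₁₀(6.085e+08) = 87.84 dB.

88 dB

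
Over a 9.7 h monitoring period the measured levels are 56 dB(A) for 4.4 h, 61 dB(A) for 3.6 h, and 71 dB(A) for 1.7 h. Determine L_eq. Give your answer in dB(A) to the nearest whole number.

The energy average is taken in the linear domain: L_eq = 10·log₁₀[(Σ tᵢ·10^(Lᵢ/10))/T], T = 9.7 h.
Σ tᵢ·10^(Lᵢ/10) = 4.4·10^(56/10) + 3.6·10^(61/10) + 1.7·10^(71/10) = 2.769e+07.
L_eq = 10·log₁₀(2.769e+07/9.7) = 64.55 dB(A).

65 dB(A)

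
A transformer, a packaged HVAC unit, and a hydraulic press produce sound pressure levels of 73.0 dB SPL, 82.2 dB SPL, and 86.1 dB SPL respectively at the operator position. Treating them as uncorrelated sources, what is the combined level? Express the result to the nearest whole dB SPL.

For uncorrelated sources the intensities add, so convert each level to linear form, sum, and take 10·log₁₀ of the total.
Σ 10^(L/10) = 10^(73.0/10) + 10^(82.2/10) + 10^(86.1/10) = 5.933e+08.
L_total = 10·log₁₀(5.933e+08) = 87.73 dB SPL.

88 dB SPL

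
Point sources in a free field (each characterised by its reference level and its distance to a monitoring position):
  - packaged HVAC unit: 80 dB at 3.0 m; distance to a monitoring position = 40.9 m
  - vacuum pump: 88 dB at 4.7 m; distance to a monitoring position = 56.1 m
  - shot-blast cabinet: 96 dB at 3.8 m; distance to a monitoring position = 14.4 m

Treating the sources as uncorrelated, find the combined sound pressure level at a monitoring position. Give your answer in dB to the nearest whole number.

Apply inverse-square spreading to bring every level to the receiver, then sum 10^(L/10).
packaged HVAC unit: 80 − 20·log₁₀(40.9/3.0) = 80 − 22.69 = 57.31 dB.
vacuum pump: 88 − 20·log₁₀(56.1/4.7) = 88 − 21.54 = 66.46 dB.
shot-blast cabinet: 96 − 20·log₁₀(14.4/3.8) = 96 − 11.57 = 84.43 dB.
Σ 10^(L/10) = 2.822e+08 → L_total = 10·log₁₀(2.822e+08) = 84.51 dB.

85 dB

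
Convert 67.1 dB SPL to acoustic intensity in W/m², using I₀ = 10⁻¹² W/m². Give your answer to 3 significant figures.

L = 10·log₁₀(I/I₀) ⇒ I = I₀·10^(L/10) = 10⁻¹² × 10^6.71.

5.13e-06 W/m²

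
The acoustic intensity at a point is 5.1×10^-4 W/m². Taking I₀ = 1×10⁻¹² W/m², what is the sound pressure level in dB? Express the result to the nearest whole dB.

87 dB

I/I₀ = 5.1×10^-4/10⁻¹² = 5.1×10^8, and L = 10·log₁₀(I/I₀).
L = 10·(0.7076 + 8) = 87.08 dB.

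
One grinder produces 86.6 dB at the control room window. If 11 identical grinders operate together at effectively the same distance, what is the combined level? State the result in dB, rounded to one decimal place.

L_total = L₁ + 10·log₁₀ N for N identical incoherent sources.
L_total = 86.6 + 10·log₁₀(11) = 86.6 + 10.414 = 97.01 dB.

97.0 dB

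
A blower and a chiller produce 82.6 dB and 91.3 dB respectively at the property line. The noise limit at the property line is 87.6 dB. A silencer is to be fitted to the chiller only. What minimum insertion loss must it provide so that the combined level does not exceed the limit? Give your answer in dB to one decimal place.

5.4 dB

Fixed contribution from the other source: Σ 10^(L/10) = 10^(82.6/10) = 1.820e+08 (82.60 dB).
The limit corresponds to 10^(87.6/10) = 5.754e+08; subtracting the fixed part leaves 3.935e+08 for the chiller, i.e. 85.95 dB.
Required insertion loss = 91.3 − 85.95 = 5.35 dB.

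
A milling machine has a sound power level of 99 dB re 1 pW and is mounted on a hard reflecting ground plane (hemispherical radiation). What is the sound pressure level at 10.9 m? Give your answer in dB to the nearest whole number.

Free-field hemispherical radiation: L_p = L_w − 10·log₁₀(2π·r²), r = 10.9 m.
2π·r² = 746.5 m², 10·log₁₀ of that is 28.730 dB.
L_p = 99 − 28.730 = 70.27 dB.

70 dB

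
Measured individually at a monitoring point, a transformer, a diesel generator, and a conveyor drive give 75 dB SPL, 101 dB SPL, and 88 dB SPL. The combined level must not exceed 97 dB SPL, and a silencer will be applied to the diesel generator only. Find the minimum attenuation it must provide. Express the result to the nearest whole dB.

Everything except the diesel generator sums to 10^(75/10) + 10^(88/10) = 6.626e+08 in linear terms, 88.21 dB SPL.
To meet 97 dB SPL overall, the treated diesel generator may contribute at most 10^(97/10) − 6.626e+08 = 4.349e+09, i.e. 96.38 dB SPL.
So the diesel generator must be reduced from 101 to 96.38 dB SPL: IL = 4.62 dB.

5 dB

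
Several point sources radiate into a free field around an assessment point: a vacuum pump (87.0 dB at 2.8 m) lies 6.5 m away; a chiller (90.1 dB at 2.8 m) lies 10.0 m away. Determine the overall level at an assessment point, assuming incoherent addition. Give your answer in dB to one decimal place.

82.4 dB

Propagate each source to the receiver with L = L_ref − 20·log₁₀(r/r_ref), then add intensities.
vacuum pump: 87.0 − 20·log₁₀(6.5/2.8) = 87.0 − 7.32 = 79.68 dB.
chiller: 90.1 − 20·log₁₀(10.0/2.8) = 90.1 − 11.06 = 79.04 dB.
Σ 10^(L/10) = 1.732e+08 → L_total = 10·log₁₀(1.732e+08) = 82.39 dB.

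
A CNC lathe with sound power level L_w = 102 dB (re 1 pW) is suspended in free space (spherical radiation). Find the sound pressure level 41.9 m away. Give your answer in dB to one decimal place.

58.6 dB

The power spreads over a sphere of area 4π·r², so L_p = L_w − 10·log₁₀(4π·r²).
4π·r² = 2.206e+04 m², 10·log₁₀ of that is 43.436 dB.
L_p = 102 − 43.436 = 58.56 dB.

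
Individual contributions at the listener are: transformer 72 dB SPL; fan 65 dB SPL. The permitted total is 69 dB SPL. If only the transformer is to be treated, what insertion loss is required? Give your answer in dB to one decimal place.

Fixed contribution from the other source: Σ 10^(L/10) = 10^(65/10) = 3.162e+06 (65.00 dB SPL).
To meet 69 dB SPL overall, the treated transformer may contribute at most 10^(69/10) − 3.162e+06 = 4.781e+06, i.e. 66.80 dB SPL.
Required insertion loss = 72 − 66.80 = 5.20 dB.

5.2 dB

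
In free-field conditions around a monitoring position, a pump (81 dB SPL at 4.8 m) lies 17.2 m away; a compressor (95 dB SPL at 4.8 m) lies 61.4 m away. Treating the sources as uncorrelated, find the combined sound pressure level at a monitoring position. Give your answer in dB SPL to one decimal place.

Apply inverse-square spreading to bring every level to the receiver, then sum 10^(L/10).
pump: 81 − 20·log₁₀(17.2/4.8) = 81 − 11.09 = 69.91 dB SPL.
compressor: 95 − 20·log₁₀(61.4/4.8) = 95 − 22.14 = 72.86 dB SPL.
Σ 10^(L/10) = 2.913e+07 → L_total = 10·log₁₀(2.913e+07) = 74.64 dB SPL.

74.6 dB SPL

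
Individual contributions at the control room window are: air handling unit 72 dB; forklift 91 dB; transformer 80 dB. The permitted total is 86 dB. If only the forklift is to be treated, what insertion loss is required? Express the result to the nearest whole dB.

6 dB

Fixed contribution from the other sources: Σ 10^(L/10) = 10^(72/10) + 10^(80/10) = 1.158e+08 (80.64 dB).
To meet 86 dB overall, the treated forklift may contribute at most 10^(86/10) − 1.158e+08 = 2.823e+08, i.e. 84.51 dB.
Required insertion loss = 91 − 84.51 = 6.49 dB.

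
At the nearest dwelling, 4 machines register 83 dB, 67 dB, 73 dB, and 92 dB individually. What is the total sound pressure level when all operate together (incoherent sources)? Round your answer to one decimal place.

92.6 dB

Incoherent sources combine by intensity addition: L_total = 10·log₁₀(Σ 10^(L_i/10)).
Σ 10^(L/10) = 10^(83/10) + 10^(67/10) + 10^(73/10) + 10^(92/10) = 1.809e+09.
L_total = 10·log₁₀(1.809e+09) = 92.58 dB.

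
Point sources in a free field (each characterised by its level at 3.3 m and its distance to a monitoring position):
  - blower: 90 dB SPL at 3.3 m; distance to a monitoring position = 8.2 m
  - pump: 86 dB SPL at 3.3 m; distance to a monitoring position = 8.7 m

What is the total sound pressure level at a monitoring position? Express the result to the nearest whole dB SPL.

83 dB SPL

Propagate each source to the receiver with L = L_ref − 20·log₁₀(r/r_ref), then add intensities.
blower: 90 − 20·log₁₀(8.2/3.3) = 90 − 7.91 = 82.09 dB SPL.
pump: 86 − 20·log₁₀(8.7/3.3) = 86 − 8.42 = 77.58 dB SPL.
Σ 10^(L/10) = 2.192e+08 → L_total = 10·log₁₀(2.192e+08) = 83.41 dB SPL.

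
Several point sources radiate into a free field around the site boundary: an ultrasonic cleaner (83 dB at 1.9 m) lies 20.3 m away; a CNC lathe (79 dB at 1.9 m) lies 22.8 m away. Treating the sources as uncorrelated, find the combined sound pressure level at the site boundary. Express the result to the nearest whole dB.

64 dB

Propagate each source to the receiver with L = L_ref − 20·log₁₀(r/r_ref), then add intensities.
ultrasonic cleaner: 83 − 20·log₁₀(20.3/1.9) = 83 − 20.57 = 62.43 dB.
CNC lathe: 79 − 20·log₁₀(22.8/1.9) = 79 − 21.58 = 57.42 dB.
Σ 10^(L/10) = 2.300e+06 → L_total = 10·log₁₀(2.300e+06) = 63.62 dB.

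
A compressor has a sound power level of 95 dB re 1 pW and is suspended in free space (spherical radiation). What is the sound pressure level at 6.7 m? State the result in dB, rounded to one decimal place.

67.5 dB

L_p = L_w − 10·log₁₀(4π·r²) with r = 6.7 m.
4π·r² = 564.1 m², 10·log₁₀ of that is 27.514 dB.
L_p = 95 − 27.514 = 67.49 dB.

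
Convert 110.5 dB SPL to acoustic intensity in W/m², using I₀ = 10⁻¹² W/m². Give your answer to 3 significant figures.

I = I₀·10^(L/10) = 10⁻¹² × 10^(110.5/10) = 10^(-0.950).

0.112 W/m²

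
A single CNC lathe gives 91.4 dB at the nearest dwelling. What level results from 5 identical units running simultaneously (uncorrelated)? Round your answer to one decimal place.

N identical incoherent sources raise the level by 10·log₁₀ N.
L_total = 91.4 + 10·log₁₀(5) = 91.4 + 6.990 = 98.39 dB.

98.4 dB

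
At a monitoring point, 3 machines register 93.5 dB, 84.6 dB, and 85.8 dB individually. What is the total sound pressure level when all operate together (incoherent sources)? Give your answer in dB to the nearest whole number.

95 dB

For uncorrelated sources the intensities add, so convert each level to linear form, sum, and take 10·log₁₀ of the total.
Σ 10^(L/10) = 10^(93.5/10) + 10^(84.6/10) + 10^(85.8/10) = 2.907e+09.
L_total = 10·log₁₀(2.907e+09) = 94.63 dB.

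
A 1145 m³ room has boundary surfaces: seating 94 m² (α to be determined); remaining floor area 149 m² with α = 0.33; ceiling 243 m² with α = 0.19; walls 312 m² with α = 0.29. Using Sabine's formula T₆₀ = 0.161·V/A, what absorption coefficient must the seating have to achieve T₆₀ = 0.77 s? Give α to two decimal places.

0.57

From T₆₀ = 0.161·V/A, the target T₆₀ = 0.77 s needs A = 0.161·1145/0.77 = 239.41 m².
Absorption from the other surfaces = 149·0.33 + 243·0.19 + 312·0.29 = 185.82 m², so the seating must supply 53.59 m² over 94 m².
α = 53.59/94 = 0.570.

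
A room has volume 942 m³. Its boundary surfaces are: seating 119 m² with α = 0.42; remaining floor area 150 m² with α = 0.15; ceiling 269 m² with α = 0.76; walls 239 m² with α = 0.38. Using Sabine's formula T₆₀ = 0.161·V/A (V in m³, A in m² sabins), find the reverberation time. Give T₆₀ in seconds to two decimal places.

A = Σ Sᵢαᵢ = 119·0.42 + 150·0.15 + 269·0.76 + 239·0.38 = 367.74 m².
T₆₀ = 0.161·V/A = 0.161·942/367.74 = 0.412 s.

0.41 s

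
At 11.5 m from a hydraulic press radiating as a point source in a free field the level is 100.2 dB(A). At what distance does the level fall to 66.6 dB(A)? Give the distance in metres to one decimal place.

550.4 m

The 33.6 dB drop corresponds to a distance ratio of 10^(33.6/20) for a point source.
r₂ = 11.5·10^((100.2−66.6)/20) = 11.5·10^(33.6/20) = 550.42 m.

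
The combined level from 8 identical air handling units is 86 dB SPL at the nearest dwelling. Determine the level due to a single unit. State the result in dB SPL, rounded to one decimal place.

77.0 dB SPL

Dividing the total intensity by 8 lowers the level by 10·log₁₀ 8 = 9.031 dB: L₁ = 86 − 9.031.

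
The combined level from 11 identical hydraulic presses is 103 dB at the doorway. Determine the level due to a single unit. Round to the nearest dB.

11 equal contributions raise the level by 10·log₁₀ 11 = 10.414 dB, so each unit alone gives 103 − 10.414.

93 dB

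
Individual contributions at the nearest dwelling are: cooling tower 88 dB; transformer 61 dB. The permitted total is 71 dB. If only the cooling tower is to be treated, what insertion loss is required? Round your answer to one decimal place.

Everything except the cooling tower sums to 10^(61/10) = 1.259e+06 in linear terms, 61.00 dB.
The limit corresponds to 10^(71/10) = 1.259e+07; subtracting the fixed part leaves 1.133e+07 for the cooling tower, i.e. 70.54 dB.
So the cooling tower must be reduced from 88 to 70.54 dB: IL = 17.46 dB.

17.5 dB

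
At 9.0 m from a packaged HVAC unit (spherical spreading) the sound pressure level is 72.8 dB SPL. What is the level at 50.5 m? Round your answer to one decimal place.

For a point source, L₂ = L₁ − 20·log₁₀(r₂/r₁).
L₂ = 72.8 − 20·log₁₀(50.5/9.0) = 72.8 − 14.981 = 57.82 dB SPL.

57.8 dB SPL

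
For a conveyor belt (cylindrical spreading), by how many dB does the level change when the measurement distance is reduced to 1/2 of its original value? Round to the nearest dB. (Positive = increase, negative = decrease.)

+3 dB

With cylindrical spreading the level changes by −10·log₁₀(r₂/r₁).
ΔL = −10·log₁₀(0.5) = +3.01 dB.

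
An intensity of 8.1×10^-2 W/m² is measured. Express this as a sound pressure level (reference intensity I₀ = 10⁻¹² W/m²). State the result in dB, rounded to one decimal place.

109.1 dB

L = 10·log₁₀(I/I₀) = 10·log₁₀(8.1×10^-2/10⁻¹²) = 10·log₁₀(8.1×10^10).
L = 10·(0.9085 + 10) = 109.08 dB.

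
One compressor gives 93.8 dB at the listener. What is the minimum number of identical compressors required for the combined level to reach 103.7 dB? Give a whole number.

Need L₁ + 10·log₁₀ N ≥ 103.7, i.e. log₁₀ N ≥ 0.99.
N ≥ 10^(9.9/10) = 9.772, so N = 10.

10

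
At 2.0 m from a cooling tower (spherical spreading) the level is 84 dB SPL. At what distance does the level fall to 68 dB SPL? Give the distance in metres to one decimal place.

12.6 m

Point-source spreading drops the level by 20·log₁₀(r₂/r₁); inverting, r₂/r₁ = 10^(ΔL/20).
r₂ = 2.0·10^((84−68)/20) = 2.0·10^(16.0/20) = 12.62 m.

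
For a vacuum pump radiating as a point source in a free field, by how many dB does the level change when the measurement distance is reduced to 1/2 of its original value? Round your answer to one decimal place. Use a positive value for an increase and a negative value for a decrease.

A point source loses 6 dB per doubling of distance; generally ΔL = −20·log₁₀(r₂/r₁).
ΔL = −20·log₁₀(0.5) = +6.02 dB.

+6.0 dB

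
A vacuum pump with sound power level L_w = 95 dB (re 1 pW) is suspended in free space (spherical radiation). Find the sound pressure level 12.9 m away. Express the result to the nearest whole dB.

62 dB

Free-field spherical radiation: L_p = L_w − 10·log₁₀(4π·r²), r = 12.9 m.
4π·r² = 2091 m², 10·log₁₀ of that is 33.204 dB.
L_p = 95 − 33.204 = 61.80 dB.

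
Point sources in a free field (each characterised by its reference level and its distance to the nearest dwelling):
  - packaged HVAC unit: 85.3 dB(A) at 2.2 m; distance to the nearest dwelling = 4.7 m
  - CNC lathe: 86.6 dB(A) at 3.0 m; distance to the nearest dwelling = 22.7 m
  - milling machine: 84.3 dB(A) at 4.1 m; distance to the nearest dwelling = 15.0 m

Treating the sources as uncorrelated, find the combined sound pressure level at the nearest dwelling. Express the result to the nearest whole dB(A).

First find each source's level at the receiver (point-source: −20·log₁₀(r/r_ref)), then combine on an intensity basis.
packaged HVAC unit: 85.3 − 20·log₁₀(4.7/2.2) = 85.3 − 6.59 = 78.71 dB(A).
CNC lathe: 86.6 − 20·log₁₀(22.7/3.0) = 86.6 − 17.58 = 69.02 dB(A).
milling machine: 84.3 − 20·log₁₀(15.0/4.1) = 84.3 − 11.27 = 73.03 dB(A).
Σ 10^(L/10) = 1.023e+08 → L_total = 10·log₁₀(1.023e+08) = 80.10 dB(A).

80 dB(A)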